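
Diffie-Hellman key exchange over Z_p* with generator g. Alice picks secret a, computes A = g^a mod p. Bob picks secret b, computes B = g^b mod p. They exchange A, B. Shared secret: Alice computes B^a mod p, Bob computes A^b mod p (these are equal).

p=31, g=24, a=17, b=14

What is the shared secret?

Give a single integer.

A = 24^17 mod 31  (bits of 17 = 10001)
  bit 0 = 1: r = r^2 * 24 mod 31 = 1^2 * 24 = 1*24 = 24
  bit 1 = 0: r = r^2 mod 31 = 24^2 = 18
  bit 2 = 0: r = r^2 mod 31 = 18^2 = 14
  bit 3 = 0: r = r^2 mod 31 = 14^2 = 10
  bit 4 = 1: r = r^2 * 24 mod 31 = 10^2 * 24 = 7*24 = 13
  -> A = 13
B = 24^14 mod 31  (bits of 14 = 1110)
  bit 0 = 1: r = r^2 * 24 mod 31 = 1^2 * 24 = 1*24 = 24
  bit 1 = 1: r = r^2 * 24 mod 31 = 24^2 * 24 = 18*24 = 29
  bit 2 = 1: r = r^2 * 24 mod 31 = 29^2 * 24 = 4*24 = 3
  bit 3 = 0: r = r^2 mod 31 = 3^2 = 9
  -> B = 9
s = B^a = 9^17 mod 31  (bits of 17 = 10001)
  bit 0 = 1: r = r^2 * 9 mod 31 = 1^2 * 9 = 1*9 = 9
  bit 1 = 0: r = r^2 mod 31 = 9^2 = 19
  bit 2 = 0: r = r^2 mod 31 = 19^2 = 20
  bit 3 = 0: r = r^2 mod 31 = 20^2 = 28
  bit 4 = 1: r = r^2 * 9 mod 31 = 28^2 * 9 = 9*9 = 19
  -> s = B^a = 19

Answer: 19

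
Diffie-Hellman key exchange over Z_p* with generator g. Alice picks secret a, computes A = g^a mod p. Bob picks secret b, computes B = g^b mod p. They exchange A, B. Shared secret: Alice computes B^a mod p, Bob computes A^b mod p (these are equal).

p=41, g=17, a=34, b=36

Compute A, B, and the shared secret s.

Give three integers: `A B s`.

A = 17^34 mod 41  (bits of 34 = 100010)
  bit 0 = 1: r = r^2 * 17 mod 41 = 1^2 * 17 = 1*17 = 17
  bit 1 = 0: r = r^2 mod 41 = 17^2 = 2
  bit 2 = 0: r = r^2 mod 41 = 2^2 = 4
  bit 3 = 0: r = r^2 mod 41 = 4^2 = 16
  bit 4 = 1: r = r^2 * 17 mod 41 = 16^2 * 17 = 10*17 = 6
  bit 5 = 0: r = r^2 mod 41 = 6^2 = 36
  -> A = 36
B = 17^36 mod 41  (bits of 36 = 100100)
  bit 0 = 1: r = r^2 * 17 mod 41 = 1^2 * 17 = 1*17 = 17
  bit 1 = 0: r = r^2 mod 41 = 17^2 = 2
  bit 2 = 0: r = r^2 mod 41 = 2^2 = 4
  bit 3 = 1: r = r^2 * 17 mod 41 = 4^2 * 17 = 16*17 = 26
  bit 4 = 0: r = r^2 mod 41 = 26^2 = 20
  bit 5 = 0: r = r^2 mod 41 = 20^2 = 31
  -> B = 31
s = B^a = 31^34 mod 41  (bits of 34 = 100010)
  bit 0 = 1: r = r^2 * 31 mod 41 = 1^2 * 31 = 1*31 = 31
  bit 1 = 0: r = r^2 mod 41 = 31^2 = 18
  bit 2 = 0: r = r^2 mod 41 = 18^2 = 37
  bit 3 = 0: r = r^2 mod 41 = 37^2 = 16
  bit 4 = 1: r = r^2 * 31 mod 41 = 16^2 * 31 = 10*31 = 23
  bit 5 = 0: r = r^2 mod 41 = 23^2 = 37
  -> s = B^a = 37

Answer: 36 31 37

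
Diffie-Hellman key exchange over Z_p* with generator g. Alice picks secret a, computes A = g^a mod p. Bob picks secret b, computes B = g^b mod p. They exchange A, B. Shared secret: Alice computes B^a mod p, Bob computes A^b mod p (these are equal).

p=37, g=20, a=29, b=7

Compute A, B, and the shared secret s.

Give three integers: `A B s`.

A = 20^29 mod 37  (bits of 29 = 11101)
  bit 0 = 1: r = r^2 * 20 mod 37 = 1^2 * 20 = 1*20 = 20
  bit 1 = 1: r = r^2 * 20 mod 37 = 20^2 * 20 = 30*20 = 8
  bit 2 = 1: r = r^2 * 20 mod 37 = 8^2 * 20 = 27*20 = 22
  bit 3 = 0: r = r^2 mod 37 = 22^2 = 3
  bit 4 = 1: r = r^2 * 20 mod 37 = 3^2 * 20 = 9*20 = 32
  -> A = 32
B = 20^7 mod 37  (bits of 7 = 111)
  bit 0 = 1: r = r^2 * 20 mod 37 = 1^2 * 20 = 1*20 = 20
  bit 1 = 1: r = r^2 * 20 mod 37 = 20^2 * 20 = 30*20 = 8
  bit 2 = 1: r = r^2 * 20 mod 37 = 8^2 * 20 = 27*20 = 22
  -> B = 22
s = B^a = 22^29 mod 37  (bits of 29 = 11101)
  bit 0 = 1: r = r^2 * 22 mod 37 = 1^2 * 22 = 1*22 = 22
  bit 1 = 1: r = r^2 * 22 mod 37 = 22^2 * 22 = 3*22 = 29
  bit 2 = 1: r = r^2 * 22 mod 37 = 29^2 * 22 = 27*22 = 2
  bit 3 = 0: r = r^2 mod 37 = 2^2 = 4
  bit 4 = 1: r = r^2 * 22 mod 37 = 4^2 * 22 = 16*22 = 19
  -> s = B^a = 19

Answer: 32 22 19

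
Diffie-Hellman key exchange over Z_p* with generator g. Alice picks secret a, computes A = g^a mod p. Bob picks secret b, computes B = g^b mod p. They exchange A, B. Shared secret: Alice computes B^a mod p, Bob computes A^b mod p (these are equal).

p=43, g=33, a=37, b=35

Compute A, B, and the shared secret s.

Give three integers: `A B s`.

A = 33^37 mod 43  (bits of 37 = 100101)
  bit 0 = 1: r = r^2 * 33 mod 43 = 1^2 * 33 = 1*33 = 33
  bit 1 = 0: r = r^2 mod 43 = 33^2 = 14
  bit 2 = 0: r = r^2 mod 43 = 14^2 = 24
  bit 3 = 1: r = r^2 * 33 mod 43 = 24^2 * 33 = 17*33 = 2
  bit 4 = 0: r = r^2 mod 43 = 2^2 = 4
  bit 5 = 1: r = r^2 * 33 mod 43 = 4^2 * 33 = 16*33 = 12
  -> A = 12
B = 33^35 mod 43  (bits of 35 = 100011)
  bit 0 = 1: r = r^2 * 33 mod 43 = 1^2 * 33 = 1*33 = 33
  bit 1 = 0: r = r^2 mod 43 = 33^2 = 14
  bit 2 = 0: r = r^2 mod 43 = 14^2 = 24
  bit 3 = 0: r = r^2 mod 43 = 24^2 = 17
  bit 4 = 1: r = r^2 * 33 mod 43 = 17^2 * 33 = 31*33 = 34
  bit 5 = 1: r = r^2 * 33 mod 43 = 34^2 * 33 = 38*33 = 7
  -> B = 7
s = B^a = 7^37 mod 43  (bits of 37 = 100101)
  bit 0 = 1: r = r^2 * 7 mod 43 = 1^2 * 7 = 1*7 = 7
  bit 1 = 0: r = r^2 mod 43 = 7^2 = 6
  bit 2 = 0: r = r^2 mod 43 = 6^2 = 36
  bit 3 = 1: r = r^2 * 7 mod 43 = 36^2 * 7 = 6*7 = 42
  bit 4 = 0: r = r^2 mod 43 = 42^2 = 1
  bit 5 = 1: r = r^2 * 7 mod 43 = 1^2 * 7 = 1*7 = 7
  -> s = B^a = 7

Answer: 12 7 7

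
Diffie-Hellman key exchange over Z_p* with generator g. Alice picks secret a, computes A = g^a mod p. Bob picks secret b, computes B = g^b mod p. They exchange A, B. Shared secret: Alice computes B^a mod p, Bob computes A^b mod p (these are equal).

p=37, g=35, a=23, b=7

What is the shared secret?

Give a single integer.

Answer: 19

Derivation:
A = 35^23 mod 37  (bits of 23 = 10111)
  bit 0 = 1: r = r^2 * 35 mod 37 = 1^2 * 35 = 1*35 = 35
  bit 1 = 0: r = r^2 mod 37 = 35^2 = 4
  bit 2 = 1: r = r^2 * 35 mod 37 = 4^2 * 35 = 16*35 = 5
  bit 3 = 1: r = r^2 * 35 mod 37 = 5^2 * 35 = 25*35 = 24
  bit 4 = 1: r = r^2 * 35 mod 37 = 24^2 * 35 = 21*35 = 32
  -> A = 32
B = 35^7 mod 37  (bits of 7 = 111)
  bit 0 = 1: r = r^2 * 35 mod 37 = 1^2 * 35 = 1*35 = 35
  bit 1 = 1: r = r^2 * 35 mod 37 = 35^2 * 35 = 4*35 = 29
  bit 2 = 1: r = r^2 * 35 mod 37 = 29^2 * 35 = 27*35 = 20
  -> B = 20
s = B^a = 20^23 mod 37  (bits of 23 = 10111)
  bit 0 = 1: r = r^2 * 20 mod 37 = 1^2 * 20 = 1*20 = 20
  bit 1 = 0: r = r^2 mod 37 = 20^2 = 30
  bit 2 = 1: r = r^2 * 20 mod 37 = 30^2 * 20 = 12*20 = 18
  bit 3 = 1: r = r^2 * 20 mod 37 = 18^2 * 20 = 28*20 = 5
  bit 4 = 1: r = r^2 * 20 mod 37 = 5^2 * 20 = 25*20 = 19
  -> s = B^a = 19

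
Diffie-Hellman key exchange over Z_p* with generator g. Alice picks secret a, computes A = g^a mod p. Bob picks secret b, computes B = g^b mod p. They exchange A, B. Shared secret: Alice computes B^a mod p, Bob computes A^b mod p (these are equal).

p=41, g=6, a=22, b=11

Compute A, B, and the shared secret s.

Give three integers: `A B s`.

A = 6^22 mod 41  (bits of 22 = 10110)
  bit 0 = 1: r = r^2 * 6 mod 41 = 1^2 * 6 = 1*6 = 6
  bit 1 = 0: r = r^2 mod 41 = 6^2 = 36
  bit 2 = 1: r = r^2 * 6 mod 41 = 36^2 * 6 = 25*6 = 27
  bit 3 = 1: r = r^2 * 6 mod 41 = 27^2 * 6 = 32*6 = 28
  bit 4 = 0: r = r^2 mod 41 = 28^2 = 5
  -> A = 5
B = 6^11 mod 41  (bits of 11 = 1011)
  bit 0 = 1: r = r^2 * 6 mod 41 = 1^2 * 6 = 1*6 = 6
  bit 1 = 0: r = r^2 mod 41 = 6^2 = 36
  bit 2 = 1: r = r^2 * 6 mod 41 = 36^2 * 6 = 25*6 = 27
  bit 3 = 1: r = r^2 * 6 mod 41 = 27^2 * 6 = 32*6 = 28
  -> B = 28
s = B^a = 28^22 mod 41  (bits of 22 = 10110)
  bit 0 = 1: r = r^2 * 28 mod 41 = 1^2 * 28 = 1*28 = 28
  bit 1 = 0: r = r^2 mod 41 = 28^2 = 5
  bit 2 = 1: r = r^2 * 28 mod 41 = 5^2 * 28 = 25*28 = 3
  bit 3 = 1: r = r^2 * 28 mod 41 = 3^2 * 28 = 9*28 = 6
  bit 4 = 0: r = r^2 mod 41 = 6^2 = 36
  -> s = B^a = 36

Answer: 5 28 36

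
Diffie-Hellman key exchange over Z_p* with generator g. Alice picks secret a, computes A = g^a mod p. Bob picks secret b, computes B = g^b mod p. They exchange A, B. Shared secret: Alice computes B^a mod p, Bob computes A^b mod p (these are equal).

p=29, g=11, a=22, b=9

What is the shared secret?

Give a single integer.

Answer: 5

Derivation:
A = 11^22 mod 29  (bits of 22 = 10110)
  bit 0 = 1: r = r^2 * 11 mod 29 = 1^2 * 11 = 1*11 = 11
  bit 1 = 0: r = r^2 mod 29 = 11^2 = 5
  bit 2 = 1: r = r^2 * 11 mod 29 = 5^2 * 11 = 25*11 = 14
  bit 3 = 1: r = r^2 * 11 mod 29 = 14^2 * 11 = 22*11 = 10
  bit 4 = 0: r = r^2 mod 29 = 10^2 = 13
  -> A = 13
B = 11^9 mod 29  (bits of 9 = 1001)
  bit 0 = 1: r = r^2 * 11 mod 29 = 1^2 * 11 = 1*11 = 11
  bit 1 = 0: r = r^2 mod 29 = 11^2 = 5
  bit 2 = 0: r = r^2 mod 29 = 5^2 = 25
  bit 3 = 1: r = r^2 * 11 mod 29 = 25^2 * 11 = 16*11 = 2
  -> B = 2
s = B^a = 2^22 mod 29  (bits of 22 = 10110)
  bit 0 = 1: r = r^2 * 2 mod 29 = 1^2 * 2 = 1*2 = 2
  bit 1 = 0: r = r^2 mod 29 = 2^2 = 4
  bit 2 = 1: r = r^2 * 2 mod 29 = 4^2 * 2 = 16*2 = 3
  bit 3 = 1: r = r^2 * 2 mod 29 = 3^2 * 2 = 9*2 = 18
  bit 4 = 0: r = r^2 mod 29 = 18^2 = 5
  -> s = B^a = 5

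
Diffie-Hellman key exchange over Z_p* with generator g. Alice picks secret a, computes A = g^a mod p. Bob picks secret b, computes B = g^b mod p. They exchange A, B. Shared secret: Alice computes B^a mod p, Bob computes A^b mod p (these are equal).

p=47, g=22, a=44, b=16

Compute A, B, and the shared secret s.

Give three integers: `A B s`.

A = 22^44 mod 47  (bits of 44 = 101100)
  bit 0 = 1: r = r^2 * 22 mod 47 = 1^2 * 22 = 1*22 = 22
  bit 1 = 0: r = r^2 mod 47 = 22^2 = 14
  bit 2 = 1: r = r^2 * 22 mod 47 = 14^2 * 22 = 8*22 = 35
  bit 3 = 1: r = r^2 * 22 mod 47 = 35^2 * 22 = 3*22 = 19
  bit 4 = 0: r = r^2 mod 47 = 19^2 = 32
  bit 5 = 0: r = r^2 mod 47 = 32^2 = 37
  -> A = 37
B = 22^16 mod 47  (bits of 16 = 10000)
  bit 0 = 1: r = r^2 * 22 mod 47 = 1^2 * 22 = 1*22 = 22
  bit 1 = 0: r = r^2 mod 47 = 22^2 = 14
  bit 2 = 0: r = r^2 mod 47 = 14^2 = 8
  bit 3 = 0: r = r^2 mod 47 = 8^2 = 17
  bit 4 = 0: r = r^2 mod 47 = 17^2 = 7
  -> B = 7
s = B^a = 7^44 mod 47  (bits of 44 = 101100)
  bit 0 = 1: r = r^2 * 7 mod 47 = 1^2 * 7 = 1*7 = 7
  bit 1 = 0: r = r^2 mod 47 = 7^2 = 2
  bit 2 = 1: r = r^2 * 7 mod 47 = 2^2 * 7 = 4*7 = 28
  bit 3 = 1: r = r^2 * 7 mod 47 = 28^2 * 7 = 32*7 = 36
  bit 4 = 0: r = r^2 mod 47 = 36^2 = 27
  bit 5 = 0: r = r^2 mod 47 = 27^2 = 24
  -> s = B^a = 24

Answer: 37 7 24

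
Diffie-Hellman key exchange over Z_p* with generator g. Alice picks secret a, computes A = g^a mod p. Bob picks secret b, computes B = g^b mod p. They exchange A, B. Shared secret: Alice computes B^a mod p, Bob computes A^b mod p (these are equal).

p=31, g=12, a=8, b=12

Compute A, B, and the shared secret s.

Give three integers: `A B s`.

Answer: 9 4 2

Derivation:
A = 12^8 mod 31  (bits of 8 = 1000)
  bit 0 = 1: r = r^2 * 12 mod 31 = 1^2 * 12 = 1*12 = 12
  bit 1 = 0: r = r^2 mod 31 = 12^2 = 20
  bit 2 = 0: r = r^2 mod 31 = 20^2 = 28
  bit 3 = 0: r = r^2 mod 31 = 28^2 = 9
  -> A = 9
B = 12^12 mod 31  (bits of 12 = 1100)
  bit 0 = 1: r = r^2 * 12 mod 31 = 1^2 * 12 = 1*12 = 12
  bit 1 = 1: r = r^2 * 12 mod 31 = 12^2 * 12 = 20*12 = 23
  bit 2 = 0: r = r^2 mod 31 = 23^2 = 2
  bit 3 = 0: r = r^2 mod 31 = 2^2 = 4
  -> B = 4
s = B^a = 4^8 mod 31  (bits of 8 = 1000)
  bit 0 = 1: r = r^2 * 4 mod 31 = 1^2 * 4 = 1*4 = 4
  bit 1 = 0: r = r^2 mod 31 = 4^2 = 16
  bit 2 = 0: r = r^2 mod 31 = 16^2 = 8
  bit 3 = 0: r = r^2 mod 31 = 8^2 = 2
  -> s = B^a = 2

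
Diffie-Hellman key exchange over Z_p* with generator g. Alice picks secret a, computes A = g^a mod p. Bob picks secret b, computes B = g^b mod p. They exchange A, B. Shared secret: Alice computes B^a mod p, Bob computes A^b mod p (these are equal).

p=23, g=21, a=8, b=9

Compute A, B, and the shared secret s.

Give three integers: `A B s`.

Answer: 3 17 18

Derivation:
A = 21^8 mod 23  (bits of 8 = 1000)
  bit 0 = 1: r = r^2 * 21 mod 23 = 1^2 * 21 = 1*21 = 21
  bit 1 = 0: r = r^2 mod 23 = 21^2 = 4
  bit 2 = 0: r = r^2 mod 23 = 4^2 = 16
  bit 3 = 0: r = r^2 mod 23 = 16^2 = 3
  -> A = 3
B = 21^9 mod 23  (bits of 9 = 1001)
  bit 0 = 1: r = r^2 * 21 mod 23 = 1^2 * 21 = 1*21 = 21
  bit 1 = 0: r = r^2 mod 23 = 21^2 = 4
  bit 2 = 0: r = r^2 mod 23 = 4^2 = 16
  bit 3 = 1: r = r^2 * 21 mod 23 = 16^2 * 21 = 3*21 = 17
  -> B = 17
s = B^a = 17^8 mod 23  (bits of 8 = 1000)
  bit 0 = 1: r = r^2 * 17 mod 23 = 1^2 * 17 = 1*17 = 17
  bit 1 = 0: r = r^2 mod 23 = 17^2 = 13
  bit 2 = 0: r = r^2 mod 23 = 13^2 = 8
  bit 3 = 0: r = r^2 mod 23 = 8^2 = 18
  -> s = B^a = 18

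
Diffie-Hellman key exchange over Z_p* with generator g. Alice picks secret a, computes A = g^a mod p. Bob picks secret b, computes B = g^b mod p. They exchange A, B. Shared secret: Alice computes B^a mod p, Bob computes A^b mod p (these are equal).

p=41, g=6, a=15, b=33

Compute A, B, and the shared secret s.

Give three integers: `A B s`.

A = 6^15 mod 41  (bits of 15 = 1111)
  bit 0 = 1: r = r^2 * 6 mod 41 = 1^2 * 6 = 1*6 = 6
  bit 1 = 1: r = r^2 * 6 mod 41 = 6^2 * 6 = 36*6 = 11
  bit 2 = 1: r = r^2 * 6 mod 41 = 11^2 * 6 = 39*6 = 29
  bit 3 = 1: r = r^2 * 6 mod 41 = 29^2 * 6 = 21*6 = 3
  -> A = 3
B = 6^33 mod 41  (bits of 33 = 100001)
  bit 0 = 1: r = r^2 * 6 mod 41 = 1^2 * 6 = 1*6 = 6
  bit 1 = 0: r = r^2 mod 41 = 6^2 = 36
  bit 2 = 0: r = r^2 mod 41 = 36^2 = 25
  bit 3 = 0: r = r^2 mod 41 = 25^2 = 10
  bit 4 = 0: r = r^2 mod 41 = 10^2 = 18
  bit 5 = 1: r = r^2 * 6 mod 41 = 18^2 * 6 = 37*6 = 17
  -> B = 17
s = B^a = 17^15 mod 41  (bits of 15 = 1111)
  bit 0 = 1: r = r^2 * 17 mod 41 = 1^2 * 17 = 1*17 = 17
  bit 1 = 1: r = r^2 * 17 mod 41 = 17^2 * 17 = 2*17 = 34
  bit 2 = 1: r = r^2 * 17 mod 41 = 34^2 * 17 = 8*17 = 13
  bit 3 = 1: r = r^2 * 17 mod 41 = 13^2 * 17 = 5*17 = 3
  -> s = B^a = 3

Answer: 3 17 3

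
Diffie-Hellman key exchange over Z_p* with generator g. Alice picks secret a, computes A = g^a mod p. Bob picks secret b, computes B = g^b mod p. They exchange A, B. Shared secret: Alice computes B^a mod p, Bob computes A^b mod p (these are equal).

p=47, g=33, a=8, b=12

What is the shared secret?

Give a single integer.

A = 33^8 mod 47  (bits of 8 = 1000)
  bit 0 = 1: r = r^2 * 33 mod 47 = 1^2 * 33 = 1*33 = 33
  bit 1 = 0: r = r^2 mod 47 = 33^2 = 8
  bit 2 = 0: r = r^2 mod 47 = 8^2 = 17
  bit 3 = 0: r = r^2 mod 47 = 17^2 = 7
  -> A = 7
B = 33^12 mod 47  (bits of 12 = 1100)
  bit 0 = 1: r = r^2 * 33 mod 47 = 1^2 * 33 = 1*33 = 33
  bit 1 = 1: r = r^2 * 33 mod 47 = 33^2 * 33 = 8*33 = 29
  bit 2 = 0: r = r^2 mod 47 = 29^2 = 42
  bit 3 = 0: r = r^2 mod 47 = 42^2 = 25
  -> B = 25
s = B^a = 25^8 mod 47  (bits of 8 = 1000)
  bit 0 = 1: r = r^2 * 25 mod 47 = 1^2 * 25 = 1*25 = 25
  bit 1 = 0: r = r^2 mod 47 = 25^2 = 14
  bit 2 = 0: r = r^2 mod 47 = 14^2 = 8
  bit 3 = 0: r = r^2 mod 47 = 8^2 = 17
  -> s = B^a = 17

Answer: 17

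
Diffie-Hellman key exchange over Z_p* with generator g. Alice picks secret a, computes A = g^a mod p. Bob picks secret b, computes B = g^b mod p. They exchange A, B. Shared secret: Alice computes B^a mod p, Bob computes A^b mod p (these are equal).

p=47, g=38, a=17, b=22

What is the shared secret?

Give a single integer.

Answer: 12

Derivation:
A = 38^17 mod 47  (bits of 17 = 10001)
  bit 0 = 1: r = r^2 * 38 mod 47 = 1^2 * 38 = 1*38 = 38
  bit 1 = 0: r = r^2 mod 47 = 38^2 = 34
  bit 2 = 0: r = r^2 mod 47 = 34^2 = 28
  bit 3 = 0: r = r^2 mod 47 = 28^2 = 32
  bit 4 = 1: r = r^2 * 38 mod 47 = 32^2 * 38 = 37*38 = 43
  -> A = 43
B = 38^22 mod 47  (bits of 22 = 10110)
  bit 0 = 1: r = r^2 * 38 mod 47 = 1^2 * 38 = 1*38 = 38
  bit 1 = 0: r = r^2 mod 47 = 38^2 = 34
  bit 2 = 1: r = r^2 * 38 mod 47 = 34^2 * 38 = 28*38 = 30
  bit 3 = 1: r = r^2 * 38 mod 47 = 30^2 * 38 = 7*38 = 31
  bit 4 = 0: r = r^2 mod 47 = 31^2 = 21
  -> B = 21
s = B^a = 21^17 mod 47  (bits of 17 = 10001)
  bit 0 = 1: r = r^2 * 21 mod 47 = 1^2 * 21 = 1*21 = 21
  bit 1 = 0: r = r^2 mod 47 = 21^2 = 18
  bit 2 = 0: r = r^2 mod 47 = 18^2 = 42
  bit 3 = 0: r = r^2 mod 47 = 42^2 = 25
  bit 4 = 1: r = r^2 * 21 mod 47 = 25^2 * 21 = 14*21 = 12
  -> s = B^a = 12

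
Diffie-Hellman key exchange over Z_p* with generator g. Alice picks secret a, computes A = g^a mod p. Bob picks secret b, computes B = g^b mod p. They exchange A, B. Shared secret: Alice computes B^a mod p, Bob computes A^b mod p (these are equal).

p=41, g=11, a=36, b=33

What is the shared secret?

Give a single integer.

Answer: 25

Derivation:
A = 11^36 mod 41  (bits of 36 = 100100)
  bit 0 = 1: r = r^2 * 11 mod 41 = 1^2 * 11 = 1*11 = 11
  bit 1 = 0: r = r^2 mod 41 = 11^2 = 39
  bit 2 = 0: r = r^2 mod 41 = 39^2 = 4
  bit 3 = 1: r = r^2 * 11 mod 41 = 4^2 * 11 = 16*11 = 12
  bit 4 = 0: r = r^2 mod 41 = 12^2 = 21
  bit 5 = 0: r = r^2 mod 41 = 21^2 = 31
  -> A = 31
B = 11^33 mod 41  (bits of 33 = 100001)
  bit 0 = 1: r = r^2 * 11 mod 41 = 1^2 * 11 = 1*11 = 11
  bit 1 = 0: r = r^2 mod 41 = 11^2 = 39
  bit 2 = 0: r = r^2 mod 41 = 39^2 = 4
  bit 3 = 0: r = r^2 mod 41 = 4^2 = 16
  bit 4 = 0: r = r^2 mod 41 = 16^2 = 10
  bit 5 = 1: r = r^2 * 11 mod 41 = 10^2 * 11 = 18*11 = 34
  -> B = 34
s = B^a = 34^36 mod 41  (bits of 36 = 100100)
  bit 0 = 1: r = r^2 * 34 mod 41 = 1^2 * 34 = 1*34 = 34
  bit 1 = 0: r = r^2 mod 41 = 34^2 = 8
  bit 2 = 0: r = r^2 mod 41 = 8^2 = 23
  bit 3 = 1: r = r^2 * 34 mod 41 = 23^2 * 34 = 37*34 = 28
  bit 4 = 0: r = r^2 mod 41 = 28^2 = 5
  bit 5 = 0: r = r^2 mod 41 = 5^2 = 25
  -> s = B^a = 25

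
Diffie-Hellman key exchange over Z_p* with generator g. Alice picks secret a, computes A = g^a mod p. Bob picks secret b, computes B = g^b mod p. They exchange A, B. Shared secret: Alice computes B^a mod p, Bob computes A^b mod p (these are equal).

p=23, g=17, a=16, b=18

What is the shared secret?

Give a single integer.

A = 17^16 mod 23  (bits of 16 = 10000)
  bit 0 = 1: r = r^2 * 17 mod 23 = 1^2 * 17 = 1*17 = 17
  bit 1 = 0: r = r^2 mod 23 = 17^2 = 13
  bit 2 = 0: r = r^2 mod 23 = 13^2 = 8
  bit 3 = 0: r = r^2 mod 23 = 8^2 = 18
  bit 4 = 0: r = r^2 mod 23 = 18^2 = 2
  -> A = 2
B = 17^18 mod 23  (bits of 18 = 10010)
  bit 0 = 1: r = r^2 * 17 mod 23 = 1^2 * 17 = 1*17 = 17
  bit 1 = 0: r = r^2 mod 23 = 17^2 = 13
  bit 2 = 0: r = r^2 mod 23 = 13^2 = 8
  bit 3 = 1: r = r^2 * 17 mod 23 = 8^2 * 17 = 18*17 = 7
  bit 4 = 0: r = r^2 mod 23 = 7^2 = 3
  -> B = 3
s = B^a = 3^16 mod 23  (bits of 16 = 10000)
  bit 0 = 1: r = r^2 * 3 mod 23 = 1^2 * 3 = 1*3 = 3
  bit 1 = 0: r = r^2 mod 23 = 3^2 = 9
  bit 2 = 0: r = r^2 mod 23 = 9^2 = 12
  bit 3 = 0: r = r^2 mod 23 = 12^2 = 6
  bit 4 = 0: r = r^2 mod 23 = 6^2 = 13
  -> s = B^a = 13

Answer: 13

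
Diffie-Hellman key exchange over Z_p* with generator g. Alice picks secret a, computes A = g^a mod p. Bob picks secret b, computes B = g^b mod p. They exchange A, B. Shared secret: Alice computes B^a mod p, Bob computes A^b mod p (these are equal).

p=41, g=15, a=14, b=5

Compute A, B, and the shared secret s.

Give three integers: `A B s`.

A = 15^14 mod 41  (bits of 14 = 1110)
  bit 0 = 1: r = r^2 * 15 mod 41 = 1^2 * 15 = 1*15 = 15
  bit 1 = 1: r = r^2 * 15 mod 41 = 15^2 * 15 = 20*15 = 13
  bit 2 = 1: r = r^2 * 15 mod 41 = 13^2 * 15 = 5*15 = 34
  bit 3 = 0: r = r^2 mod 41 = 34^2 = 8
  -> A = 8
B = 15^5 mod 41  (bits of 5 = 101)
  bit 0 = 1: r = r^2 * 15 mod 41 = 1^2 * 15 = 1*15 = 15
  bit 1 = 0: r = r^2 mod 41 = 15^2 = 20
  bit 2 = 1: r = r^2 * 15 mod 41 = 20^2 * 15 = 31*15 = 14
  -> B = 14
s = B^a = 14^14 mod 41  (bits of 14 = 1110)
  bit 0 = 1: r = r^2 * 14 mod 41 = 1^2 * 14 = 1*14 = 14
  bit 1 = 1: r = r^2 * 14 mod 41 = 14^2 * 14 = 32*14 = 38
  bit 2 = 1: r = r^2 * 14 mod 41 = 38^2 * 14 = 9*14 = 3
  bit 3 = 0: r = r^2 mod 41 = 3^2 = 9
  -> s = B^a = 9

Answer: 8 14 9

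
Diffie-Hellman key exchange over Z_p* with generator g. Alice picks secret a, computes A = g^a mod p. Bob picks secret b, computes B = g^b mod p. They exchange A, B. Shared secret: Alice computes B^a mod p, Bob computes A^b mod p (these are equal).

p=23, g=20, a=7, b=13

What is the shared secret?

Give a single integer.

Answer: 19

Derivation:
A = 20^7 mod 23  (bits of 7 = 111)
  bit 0 = 1: r = r^2 * 20 mod 23 = 1^2 * 20 = 1*20 = 20
  bit 1 = 1: r = r^2 * 20 mod 23 = 20^2 * 20 = 9*20 = 19
  bit 2 = 1: r = r^2 * 20 mod 23 = 19^2 * 20 = 16*20 = 21
  -> A = 21
B = 20^13 mod 23  (bits of 13 = 1101)
  bit 0 = 1: r = r^2 * 20 mod 23 = 1^2 * 20 = 1*20 = 20
  bit 1 = 1: r = r^2 * 20 mod 23 = 20^2 * 20 = 9*20 = 19
  bit 2 = 0: r = r^2 mod 23 = 19^2 = 16
  bit 3 = 1: r = r^2 * 20 mod 23 = 16^2 * 20 = 3*20 = 14
  -> B = 14
s = B^a = 14^7 mod 23  (bits of 7 = 111)
  bit 0 = 1: r = r^2 * 14 mod 23 = 1^2 * 14 = 1*14 = 14
  bit 1 = 1: r = r^2 * 14 mod 23 = 14^2 * 14 = 12*14 = 7
  bit 2 = 1: r = r^2 * 14 mod 23 = 7^2 * 14 = 3*14 = 19
  -> s = B^a = 19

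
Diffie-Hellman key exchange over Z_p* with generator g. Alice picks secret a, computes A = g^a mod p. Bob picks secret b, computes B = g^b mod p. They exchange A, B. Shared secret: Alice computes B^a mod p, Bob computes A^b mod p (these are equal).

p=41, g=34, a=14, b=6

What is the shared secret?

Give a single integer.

A = 34^14 mod 41  (bits of 14 = 1110)
  bit 0 = 1: r = r^2 * 34 mod 41 = 1^2 * 34 = 1*34 = 34
  bit 1 = 1: r = r^2 * 34 mod 41 = 34^2 * 34 = 8*34 = 26
  bit 2 = 1: r = r^2 * 34 mod 41 = 26^2 * 34 = 20*34 = 24
  bit 3 = 0: r = r^2 mod 41 = 24^2 = 2
  -> A = 2
B = 34^6 mod 41  (bits of 6 = 110)
  bit 0 = 1: r = r^2 * 34 mod 41 = 1^2 * 34 = 1*34 = 34
  bit 1 = 1: r = r^2 * 34 mod 41 = 34^2 * 34 = 8*34 = 26
  bit 2 = 0: r = r^2 mod 41 = 26^2 = 20
  -> B = 20
s = B^a = 20^14 mod 41  (bits of 14 = 1110)
  bit 0 = 1: r = r^2 * 20 mod 41 = 1^2 * 20 = 1*20 = 20
  bit 1 = 1: r = r^2 * 20 mod 41 = 20^2 * 20 = 31*20 = 5
  bit 2 = 1: r = r^2 * 20 mod 41 = 5^2 * 20 = 25*20 = 8
  bit 3 = 0: r = r^2 mod 41 = 8^2 = 23
  -> s = B^a = 23

Answer: 23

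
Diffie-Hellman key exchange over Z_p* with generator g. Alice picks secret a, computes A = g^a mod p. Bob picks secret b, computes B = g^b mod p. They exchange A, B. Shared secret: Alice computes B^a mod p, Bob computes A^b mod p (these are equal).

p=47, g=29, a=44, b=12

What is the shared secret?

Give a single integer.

Answer: 34

Derivation:
A = 29^44 mod 47  (bits of 44 = 101100)
  bit 0 = 1: r = r^2 * 29 mod 47 = 1^2 * 29 = 1*29 = 29
  bit 1 = 0: r = r^2 mod 47 = 29^2 = 42
  bit 2 = 1: r = r^2 * 29 mod 47 = 42^2 * 29 = 25*29 = 20
  bit 3 = 1: r = r^2 * 29 mod 47 = 20^2 * 29 = 24*29 = 38
  bit 4 = 0: r = r^2 mod 47 = 38^2 = 34
  bit 5 = 0: r = r^2 mod 47 = 34^2 = 28
  -> A = 28
B = 29^12 mod 47  (bits of 12 = 1100)
  bit 0 = 1: r = r^2 * 29 mod 47 = 1^2 * 29 = 1*29 = 29
  bit 1 = 1: r = r^2 * 29 mod 47 = 29^2 * 29 = 42*29 = 43
  bit 2 = 0: r = r^2 mod 47 = 43^2 = 16
  bit 3 = 0: r = r^2 mod 47 = 16^2 = 21
  -> B = 21
s = B^a = 21^44 mod 47  (bits of 44 = 101100)
  bit 0 = 1: r = r^2 * 21 mod 47 = 1^2 * 21 = 1*21 = 21
  bit 1 = 0: r = r^2 mod 47 = 21^2 = 18
  bit 2 = 1: r = r^2 * 21 mod 47 = 18^2 * 21 = 42*21 = 36
  bit 3 = 1: r = r^2 * 21 mod 47 = 36^2 * 21 = 27*21 = 3
  bit 4 = 0: r = r^2 mod 47 = 3^2 = 9
  bit 5 = 0: r = r^2 mod 47 = 9^2 = 34
  -> s = B^a = 34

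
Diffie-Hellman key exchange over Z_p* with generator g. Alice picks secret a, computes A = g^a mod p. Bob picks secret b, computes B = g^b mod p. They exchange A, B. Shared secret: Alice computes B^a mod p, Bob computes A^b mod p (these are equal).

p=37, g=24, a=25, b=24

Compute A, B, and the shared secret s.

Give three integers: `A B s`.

A = 24^25 mod 37  (bits of 25 = 11001)
  bit 0 = 1: r = r^2 * 24 mod 37 = 1^2 * 24 = 1*24 = 24
  bit 1 = 1: r = r^2 * 24 mod 37 = 24^2 * 24 = 21*24 = 23
  bit 2 = 0: r = r^2 mod 37 = 23^2 = 11
  bit 3 = 0: r = r^2 mod 37 = 11^2 = 10
  bit 4 = 1: r = r^2 * 24 mod 37 = 10^2 * 24 = 26*24 = 32
  -> A = 32
B = 24^24 mod 37  (bits of 24 = 11000)
  bit 0 = 1: r = r^2 * 24 mod 37 = 1^2 * 24 = 1*24 = 24
  bit 1 = 1: r = r^2 * 24 mod 37 = 24^2 * 24 = 21*24 = 23
  bit 2 = 0: r = r^2 mod 37 = 23^2 = 11
  bit 3 = 0: r = r^2 mod 37 = 11^2 = 10
  bit 4 = 0: r = r^2 mod 37 = 10^2 = 26
  -> B = 26
s = B^a = 26^25 mod 37  (bits of 25 = 11001)
  bit 0 = 1: r = r^2 * 26 mod 37 = 1^2 * 26 = 1*26 = 26
  bit 1 = 1: r = r^2 * 26 mod 37 = 26^2 * 26 = 10*26 = 1
  bit 2 = 0: r = r^2 mod 37 = 1^2 = 1
  bit 3 = 0: r = r^2 mod 37 = 1^2 = 1
  bit 4 = 1: r = r^2 * 26 mod 37 = 1^2 * 26 = 1*26 = 26
  -> s = B^a = 26

Answer: 32 26 26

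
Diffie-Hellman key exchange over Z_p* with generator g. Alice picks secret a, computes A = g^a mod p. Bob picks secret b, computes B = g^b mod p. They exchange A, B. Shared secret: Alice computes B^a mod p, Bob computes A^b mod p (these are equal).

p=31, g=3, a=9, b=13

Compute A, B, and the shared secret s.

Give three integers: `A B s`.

A = 3^9 mod 31  (bits of 9 = 1001)
  bit 0 = 1: r = r^2 * 3 mod 31 = 1^2 * 3 = 1*3 = 3
  bit 1 = 0: r = r^2 mod 31 = 3^2 = 9
  bit 2 = 0: r = r^2 mod 31 = 9^2 = 19
  bit 3 = 1: r = r^2 * 3 mod 31 = 19^2 * 3 = 20*3 = 29
  -> A = 29
B = 3^13 mod 31  (bits of 13 = 1101)
  bit 0 = 1: r = r^2 * 3 mod 31 = 1^2 * 3 = 1*3 = 3
  bit 1 = 1: r = r^2 * 3 mod 31 = 3^2 * 3 = 9*3 = 27
  bit 2 = 0: r = r^2 mod 31 = 27^2 = 16
  bit 3 = 1: r = r^2 * 3 mod 31 = 16^2 * 3 = 8*3 = 24
  -> B = 24
s = B^a = 24^9 mod 31  (bits of 9 = 1001)
  bit 0 = 1: r = r^2 * 24 mod 31 = 1^2 * 24 = 1*24 = 24
  bit 1 = 0: r = r^2 mod 31 = 24^2 = 18
  bit 2 = 0: r = r^2 mod 31 = 18^2 = 14
  bit 3 = 1: r = r^2 * 24 mod 31 = 14^2 * 24 = 10*24 = 23
  -> s = B^a = 23

Answer: 29 24 23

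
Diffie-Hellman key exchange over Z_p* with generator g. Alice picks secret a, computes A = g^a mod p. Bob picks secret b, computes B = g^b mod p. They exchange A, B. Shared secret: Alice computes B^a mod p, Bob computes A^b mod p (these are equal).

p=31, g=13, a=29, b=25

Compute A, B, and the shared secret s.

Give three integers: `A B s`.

Answer: 12 26 6

Derivation:
A = 13^29 mod 31  (bits of 29 = 11101)
  bit 0 = 1: r = r^2 * 13 mod 31 = 1^2 * 13 = 1*13 = 13
  bit 1 = 1: r = r^2 * 13 mod 31 = 13^2 * 13 = 14*13 = 27
  bit 2 = 1: r = r^2 * 13 mod 31 = 27^2 * 13 = 16*13 = 22
  bit 3 = 0: r = r^2 mod 31 = 22^2 = 19
  bit 4 = 1: r = r^2 * 13 mod 31 = 19^2 * 13 = 20*13 = 12
  -> A = 12
B = 13^25 mod 31  (bits of 25 = 11001)
  bit 0 = 1: r = r^2 * 13 mod 31 = 1^2 * 13 = 1*13 = 13
  bit 1 = 1: r = r^2 * 13 mod 31 = 13^2 * 13 = 14*13 = 27
  bit 2 = 0: r = r^2 mod 31 = 27^2 = 16
  bit 3 = 0: r = r^2 mod 31 = 16^2 = 8
  bit 4 = 1: r = r^2 * 13 mod 31 = 8^2 * 13 = 2*13 = 26
  -> B = 26
s = B^a = 26^29 mod 31  (bits of 29 = 11101)
  bit 0 = 1: r = r^2 * 26 mod 31 = 1^2 * 26 = 1*26 = 26
  bit 1 = 1: r = r^2 * 26 mod 31 = 26^2 * 26 = 25*26 = 30
  bit 2 = 1: r = r^2 * 26 mod 31 = 30^2 * 26 = 1*26 = 26
  bit 3 = 0: r = r^2 mod 31 = 26^2 = 25
  bit 4 = 1: r = r^2 * 26 mod 31 = 25^2 * 26 = 5*26 = 6
  -> s = B^a = 6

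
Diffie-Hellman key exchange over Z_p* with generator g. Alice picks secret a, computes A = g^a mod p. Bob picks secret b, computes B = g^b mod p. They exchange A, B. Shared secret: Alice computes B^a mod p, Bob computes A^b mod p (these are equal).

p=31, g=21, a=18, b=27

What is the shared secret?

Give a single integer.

Answer: 2

Derivation:
A = 21^18 mod 31  (bits of 18 = 10010)
  bit 0 = 1: r = r^2 * 21 mod 31 = 1^2 * 21 = 1*21 = 21
  bit 1 = 0: r = r^2 mod 31 = 21^2 = 7
  bit 2 = 0: r = r^2 mod 31 = 7^2 = 18
  bit 3 = 1: r = r^2 * 21 mod 31 = 18^2 * 21 = 14*21 = 15
  bit 4 = 0: r = r^2 mod 31 = 15^2 = 8
  -> A = 8
B = 21^27 mod 31  (bits of 27 = 11011)
  bit 0 = 1: r = r^2 * 21 mod 31 = 1^2 * 21 = 1*21 = 21
  bit 1 = 1: r = r^2 * 21 mod 31 = 21^2 * 21 = 7*21 = 23
  bit 2 = 0: r = r^2 mod 31 = 23^2 = 2
  bit 3 = 1: r = r^2 * 21 mod 31 = 2^2 * 21 = 4*21 = 22
  bit 4 = 1: r = r^2 * 21 mod 31 = 22^2 * 21 = 19*21 = 27
  -> B = 27
s = B^a = 27^18 mod 31  (bits of 18 = 10010)
  bit 0 = 1: r = r^2 * 27 mod 31 = 1^2 * 27 = 1*27 = 27
  bit 1 = 0: r = r^2 mod 31 = 27^2 = 16
  bit 2 = 0: r = r^2 mod 31 = 16^2 = 8
  bit 3 = 1: r = r^2 * 27 mod 31 = 8^2 * 27 = 2*27 = 23
  bit 4 = 0: r = r^2 mod 31 = 23^2 = 2
  -> s = B^a = 2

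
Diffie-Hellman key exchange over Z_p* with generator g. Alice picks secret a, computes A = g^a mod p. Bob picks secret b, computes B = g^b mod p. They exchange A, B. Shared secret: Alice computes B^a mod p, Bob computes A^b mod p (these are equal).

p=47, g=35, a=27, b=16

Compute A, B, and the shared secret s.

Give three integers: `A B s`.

Answer: 38 28 37

Derivation:
A = 35^27 mod 47  (bits of 27 = 11011)
  bit 0 = 1: r = r^2 * 35 mod 47 = 1^2 * 35 = 1*35 = 35
  bit 1 = 1: r = r^2 * 35 mod 47 = 35^2 * 35 = 3*35 = 11
  bit 2 = 0: r = r^2 mod 47 = 11^2 = 27
  bit 3 = 1: r = r^2 * 35 mod 47 = 27^2 * 35 = 24*35 = 41
  bit 4 = 1: r = r^2 * 35 mod 47 = 41^2 * 35 = 36*35 = 38
  -> A = 38
B = 35^16 mod 47  (bits of 16 = 10000)
  bit 0 = 1: r = r^2 * 35 mod 47 = 1^2 * 35 = 1*35 = 35
  bit 1 = 0: r = r^2 mod 47 = 35^2 = 3
  bit 2 = 0: r = r^2 mod 47 = 3^2 = 9
  bit 3 = 0: r = r^2 mod 47 = 9^2 = 34
  bit 4 = 0: r = r^2 mod 47 = 34^2 = 28
  -> B = 28
s = B^a = 28^27 mod 47  (bits of 27 = 11011)
  bit 0 = 1: r = r^2 * 28 mod 47 = 1^2 * 28 = 1*28 = 28
  bit 1 = 1: r = r^2 * 28 mod 47 = 28^2 * 28 = 32*28 = 3
  bit 2 = 0: r = r^2 mod 47 = 3^2 = 9
  bit 3 = 1: r = r^2 * 28 mod 47 = 9^2 * 28 = 34*28 = 12
  bit 4 = 1: r = r^2 * 28 mod 47 = 12^2 * 28 = 3*28 = 37
  -> s = B^a = 37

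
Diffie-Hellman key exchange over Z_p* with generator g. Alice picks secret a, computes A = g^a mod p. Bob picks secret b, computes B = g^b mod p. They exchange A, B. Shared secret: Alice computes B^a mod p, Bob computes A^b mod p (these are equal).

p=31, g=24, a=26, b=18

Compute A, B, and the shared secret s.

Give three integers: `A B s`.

A = 24^26 mod 31  (bits of 26 = 11010)
  bit 0 = 1: r = r^2 * 24 mod 31 = 1^2 * 24 = 1*24 = 24
  bit 1 = 1: r = r^2 * 24 mod 31 = 24^2 * 24 = 18*24 = 29
  bit 2 = 0: r = r^2 mod 31 = 29^2 = 4
  bit 3 = 1: r = r^2 * 24 mod 31 = 4^2 * 24 = 16*24 = 12
  bit 4 = 0: r = r^2 mod 31 = 12^2 = 20
  -> A = 20
B = 24^18 mod 31  (bits of 18 = 10010)
  bit 0 = 1: r = r^2 * 24 mod 31 = 1^2 * 24 = 1*24 = 24
  bit 1 = 0: r = r^2 mod 31 = 24^2 = 18
  bit 2 = 0: r = r^2 mod 31 = 18^2 = 14
  bit 3 = 1: r = r^2 * 24 mod 31 = 14^2 * 24 = 10*24 = 23
  bit 4 = 0: r = r^2 mod 31 = 23^2 = 2
  -> B = 2
s = B^a = 2^26 mod 31  (bits of 26 = 11010)
  bit 0 = 1: r = r^2 * 2 mod 31 = 1^2 * 2 = 1*2 = 2
  bit 1 = 1: r = r^2 * 2 mod 31 = 2^2 * 2 = 4*2 = 8
  bit 2 = 0: r = r^2 mod 31 = 8^2 = 2
  bit 3 = 1: r = r^2 * 2 mod 31 = 2^2 * 2 = 4*2 = 8
  bit 4 = 0: r = r^2 mod 31 = 8^2 = 2
  -> s = B^a = 2

Answer: 20 2 2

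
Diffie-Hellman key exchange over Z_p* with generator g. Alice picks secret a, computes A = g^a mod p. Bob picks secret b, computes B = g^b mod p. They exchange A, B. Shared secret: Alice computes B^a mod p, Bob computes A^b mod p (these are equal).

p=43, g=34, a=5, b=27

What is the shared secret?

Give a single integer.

Answer: 8

Derivation:
A = 34^5 mod 43  (bits of 5 = 101)
  bit 0 = 1: r = r^2 * 34 mod 43 = 1^2 * 34 = 1*34 = 34
  bit 1 = 0: r = r^2 mod 43 = 34^2 = 38
  bit 2 = 1: r = r^2 * 34 mod 43 = 38^2 * 34 = 25*34 = 33
  -> A = 33
B = 34^27 mod 43  (bits of 27 = 11011)
  bit 0 = 1: r = r^2 * 34 mod 43 = 1^2 * 34 = 1*34 = 34
  bit 1 = 1: r = r^2 * 34 mod 43 = 34^2 * 34 = 38*34 = 2
  bit 2 = 0: r = r^2 mod 43 = 2^2 = 4
  bit 3 = 1: r = r^2 * 34 mod 43 = 4^2 * 34 = 16*34 = 28
  bit 4 = 1: r = r^2 * 34 mod 43 = 28^2 * 34 = 10*34 = 39
  -> B = 39
s = B^a = 39^5 mod 43  (bits of 5 = 101)
  bit 0 = 1: r = r^2 * 39 mod 43 = 1^2 * 39 = 1*39 = 39
  bit 1 = 0: r = r^2 mod 43 = 39^2 = 16
  bit 2 = 1: r = r^2 * 39 mod 43 = 16^2 * 39 = 41*39 = 8
  -> s = B^a = 8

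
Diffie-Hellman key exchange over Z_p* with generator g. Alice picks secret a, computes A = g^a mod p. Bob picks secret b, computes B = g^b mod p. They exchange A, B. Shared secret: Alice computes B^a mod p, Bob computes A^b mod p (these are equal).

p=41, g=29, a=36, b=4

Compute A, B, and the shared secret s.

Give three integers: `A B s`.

A = 29^36 mod 41  (bits of 36 = 100100)
  bit 0 = 1: r = r^2 * 29 mod 41 = 1^2 * 29 = 1*29 = 29
  bit 1 = 0: r = r^2 mod 41 = 29^2 = 21
  bit 2 = 0: r = r^2 mod 41 = 21^2 = 31
  bit 3 = 1: r = r^2 * 29 mod 41 = 31^2 * 29 = 18*29 = 30
  bit 4 = 0: r = r^2 mod 41 = 30^2 = 39
  bit 5 = 0: r = r^2 mod 41 = 39^2 = 4
  -> A = 4
B = 29^4 mod 41  (bits of 4 = 100)
  bit 0 = 1: r = r^2 * 29 mod 41 = 1^2 * 29 = 1*29 = 29
  bit 1 = 0: r = r^2 mod 41 = 29^2 = 21
  bit 2 = 0: r = r^2 mod 41 = 21^2 = 31
  -> B = 31
s = B^a = 31^36 mod 41  (bits of 36 = 100100)
  bit 0 = 1: r = r^2 * 31 mod 41 = 1^2 * 31 = 1*31 = 31
  bit 1 = 0: r = r^2 mod 41 = 31^2 = 18
  bit 2 = 0: r = r^2 mod 41 = 18^2 = 37
  bit 3 = 1: r = r^2 * 31 mod 41 = 37^2 * 31 = 16*31 = 4
  bit 4 = 0: r = r^2 mod 41 = 4^2 = 16
  bit 5 = 0: r = r^2 mod 41 = 16^2 = 10
  -> s = B^a = 10

Answer: 4 31 10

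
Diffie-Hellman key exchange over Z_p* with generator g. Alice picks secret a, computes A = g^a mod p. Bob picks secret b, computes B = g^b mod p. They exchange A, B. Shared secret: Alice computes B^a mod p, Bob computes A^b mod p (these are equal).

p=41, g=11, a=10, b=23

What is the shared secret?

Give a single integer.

A = 11^10 mod 41  (bits of 10 = 1010)
  bit 0 = 1: r = r^2 * 11 mod 41 = 1^2 * 11 = 1*11 = 11
  bit 1 = 0: r = r^2 mod 41 = 11^2 = 39
  bit 2 = 1: r = r^2 * 11 mod 41 = 39^2 * 11 = 4*11 = 3
  bit 3 = 0: r = r^2 mod 41 = 3^2 = 9
  -> A = 9
B = 11^23 mod 41  (bits of 23 = 10111)
  bit 0 = 1: r = r^2 * 11 mod 41 = 1^2 * 11 = 1*11 = 11
  bit 1 = 0: r = r^2 mod 41 = 11^2 = 39
  bit 2 = 1: r = r^2 * 11 mod 41 = 39^2 * 11 = 4*11 = 3
  bit 3 = 1: r = r^2 * 11 mod 41 = 3^2 * 11 = 9*11 = 17
  bit 4 = 1: r = r^2 * 11 mod 41 = 17^2 * 11 = 2*11 = 22
  -> B = 22
s = B^a = 22^10 mod 41  (bits of 10 = 1010)
  bit 0 = 1: r = r^2 * 22 mod 41 = 1^2 * 22 = 1*22 = 22
  bit 1 = 0: r = r^2 mod 41 = 22^2 = 33
  bit 2 = 1: r = r^2 * 22 mod 41 = 33^2 * 22 = 23*22 = 14
  bit 3 = 0: r = r^2 mod 41 = 14^2 = 32
  -> s = B^a = 32

Answer: 32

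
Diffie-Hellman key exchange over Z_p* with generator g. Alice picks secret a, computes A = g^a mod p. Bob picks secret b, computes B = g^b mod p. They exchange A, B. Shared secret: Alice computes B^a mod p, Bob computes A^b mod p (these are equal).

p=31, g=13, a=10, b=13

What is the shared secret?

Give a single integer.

A = 13^10 mod 31  (bits of 10 = 1010)
  bit 0 = 1: r = r^2 * 13 mod 31 = 1^2 * 13 = 1*13 = 13
  bit 1 = 0: r = r^2 mod 31 = 13^2 = 14
  bit 2 = 1: r = r^2 * 13 mod 31 = 14^2 * 13 = 10*13 = 6
  bit 3 = 0: r = r^2 mod 31 = 6^2 = 5
  -> A = 5
B = 13^13 mod 31  (bits of 13 = 1101)
  bit 0 = 1: r = r^2 * 13 mod 31 = 1^2 * 13 = 1*13 = 13
  bit 1 = 1: r = r^2 * 13 mod 31 = 13^2 * 13 = 14*13 = 27
  bit 2 = 0: r = r^2 mod 31 = 27^2 = 16
  bit 3 = 1: r = r^2 * 13 mod 31 = 16^2 * 13 = 8*13 = 11
  -> B = 11
s = B^a = 11^10 mod 31  (bits of 10 = 1010)
  bit 0 = 1: r = r^2 * 11 mod 31 = 1^2 * 11 = 1*11 = 11
  bit 1 = 0: r = r^2 mod 31 = 11^2 = 28
  bit 2 = 1: r = r^2 * 11 mod 31 = 28^2 * 11 = 9*11 = 6
  bit 3 = 0: r = r^2 mod 31 = 6^2 = 5
  -> s = B^a = 5

Answer: 5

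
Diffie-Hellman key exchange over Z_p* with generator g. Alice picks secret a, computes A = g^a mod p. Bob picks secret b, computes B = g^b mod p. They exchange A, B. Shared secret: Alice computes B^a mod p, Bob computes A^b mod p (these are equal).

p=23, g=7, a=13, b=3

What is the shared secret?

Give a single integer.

Answer: 19

Derivation:
A = 7^13 mod 23  (bits of 13 = 1101)
  bit 0 = 1: r = r^2 * 7 mod 23 = 1^2 * 7 = 1*7 = 7
  bit 1 = 1: r = r^2 * 7 mod 23 = 7^2 * 7 = 3*7 = 21
  bit 2 = 0: r = r^2 mod 23 = 21^2 = 4
  bit 3 = 1: r = r^2 * 7 mod 23 = 4^2 * 7 = 16*7 = 20
  -> A = 20
B = 7^3 mod 23  (bits of 3 = 11)
  bit 0 = 1: r = r^2 * 7 mod 23 = 1^2 * 7 = 1*7 = 7
  bit 1 = 1: r = r^2 * 7 mod 23 = 7^2 * 7 = 3*7 = 21
  -> B = 21
s = B^a = 21^13 mod 23  (bits of 13 = 1101)
  bit 0 = 1: r = r^2 * 21 mod 23 = 1^2 * 21 = 1*21 = 21
  bit 1 = 1: r = r^2 * 21 mod 23 = 21^2 * 21 = 4*21 = 15
  bit 2 = 0: r = r^2 mod 23 = 15^2 = 18
  bit 3 = 1: r = r^2 * 21 mod 23 = 18^2 * 21 = 2*21 = 19
  -> s = B^a = 19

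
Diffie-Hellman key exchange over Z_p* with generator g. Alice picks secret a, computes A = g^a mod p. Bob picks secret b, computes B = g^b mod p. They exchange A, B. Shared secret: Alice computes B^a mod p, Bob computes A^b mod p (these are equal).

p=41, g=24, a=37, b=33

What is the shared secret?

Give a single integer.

Answer: 17

Derivation:
A = 24^37 mod 41  (bits of 37 = 100101)
  bit 0 = 1: r = r^2 * 24 mod 41 = 1^2 * 24 = 1*24 = 24
  bit 1 = 0: r = r^2 mod 41 = 24^2 = 2
  bit 2 = 0: r = r^2 mod 41 = 2^2 = 4
  bit 3 = 1: r = r^2 * 24 mod 41 = 4^2 * 24 = 16*24 = 15
  bit 4 = 0: r = r^2 mod 41 = 15^2 = 20
  bit 5 = 1: r = r^2 * 24 mod 41 = 20^2 * 24 = 31*24 = 6
  -> A = 6
B = 24^33 mod 41  (bits of 33 = 100001)
  bit 0 = 1: r = r^2 * 24 mod 41 = 1^2 * 24 = 1*24 = 24
  bit 1 = 0: r = r^2 mod 41 = 24^2 = 2
  bit 2 = 0: r = r^2 mod 41 = 2^2 = 4
  bit 3 = 0: r = r^2 mod 41 = 4^2 = 16
  bit 4 = 0: r = r^2 mod 41 = 16^2 = 10
  bit 5 = 1: r = r^2 * 24 mod 41 = 10^2 * 24 = 18*24 = 22
  -> B = 22
s = B^a = 22^37 mod 41  (bits of 37 = 100101)
  bit 0 = 1: r = r^2 * 22 mod 41 = 1^2 * 22 = 1*22 = 22
  bit 1 = 0: r = r^2 mod 41 = 22^2 = 33
  bit 2 = 0: r = r^2 mod 41 = 33^2 = 23
  bit 3 = 1: r = r^2 * 22 mod 41 = 23^2 * 22 = 37*22 = 35
  bit 4 = 0: r = r^2 mod 41 = 35^2 = 36
  bit 5 = 1: r = r^2 * 22 mod 41 = 36^2 * 22 = 25*22 = 17
  -> s = B^a = 17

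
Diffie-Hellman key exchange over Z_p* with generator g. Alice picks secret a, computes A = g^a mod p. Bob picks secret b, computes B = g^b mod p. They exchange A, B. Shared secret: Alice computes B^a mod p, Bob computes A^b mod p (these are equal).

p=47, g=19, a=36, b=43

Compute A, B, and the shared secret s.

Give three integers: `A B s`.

Answer: 12 31 17

Derivation:
A = 19^36 mod 47  (bits of 36 = 100100)
  bit 0 = 1: r = r^2 * 19 mod 47 = 1^2 * 19 = 1*19 = 19
  bit 1 = 0: r = r^2 mod 47 = 19^2 = 32
  bit 2 = 0: r = r^2 mod 47 = 32^2 = 37
  bit 3 = 1: r = r^2 * 19 mod 47 = 37^2 * 19 = 6*19 = 20
  bit 4 = 0: r = r^2 mod 47 = 20^2 = 24
  bit 5 = 0: r = r^2 mod 47 = 24^2 = 12
  -> A = 12
B = 19^43 mod 47  (bits of 43 = 101011)
  bit 0 = 1: r = r^2 * 19 mod 47 = 1^2 * 19 = 1*19 = 19
  bit 1 = 0: r = r^2 mod 47 = 19^2 = 32
  bit 2 = 1: r = r^2 * 19 mod 47 = 32^2 * 19 = 37*19 = 45
  bit 3 = 0: r = r^2 mod 47 = 45^2 = 4
  bit 4 = 1: r = r^2 * 19 mod 47 = 4^2 * 19 = 16*19 = 22
  bit 5 = 1: r = r^2 * 19 mod 47 = 22^2 * 19 = 14*19 = 31
  -> B = 31
s = B^a = 31^36 mod 47  (bits of 36 = 100100)
  bit 0 = 1: r = r^2 * 31 mod 47 = 1^2 * 31 = 1*31 = 31
  bit 1 = 0: r = r^2 mod 47 = 31^2 = 21
  bit 2 = 0: r = r^2 mod 47 = 21^2 = 18
  bit 3 = 1: r = r^2 * 31 mod 47 = 18^2 * 31 = 42*31 = 33
  bit 4 = 0: r = r^2 mod 47 = 33^2 = 8
  bit 5 = 0: r = r^2 mod 47 = 8^2 = 17
  -> s = B^a = 17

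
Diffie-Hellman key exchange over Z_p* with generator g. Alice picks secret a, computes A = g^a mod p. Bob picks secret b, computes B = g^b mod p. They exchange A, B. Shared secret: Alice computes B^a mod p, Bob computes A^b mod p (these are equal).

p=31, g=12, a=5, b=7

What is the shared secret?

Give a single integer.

A = 12^5 mod 31  (bits of 5 = 101)
  bit 0 = 1: r = r^2 * 12 mod 31 = 1^2 * 12 = 1*12 = 12
  bit 1 = 0: r = r^2 mod 31 = 12^2 = 20
  bit 2 = 1: r = r^2 * 12 mod 31 = 20^2 * 12 = 28*12 = 26
  -> A = 26
B = 12^7 mod 31  (bits of 7 = 111)
  bit 0 = 1: r = r^2 * 12 mod 31 = 1^2 * 12 = 1*12 = 12
  bit 1 = 1: r = r^2 * 12 mod 31 = 12^2 * 12 = 20*12 = 23
  bit 2 = 1: r = r^2 * 12 mod 31 = 23^2 * 12 = 2*12 = 24
  -> B = 24
s = B^a = 24^5 mod 31  (bits of 5 = 101)
  bit 0 = 1: r = r^2 * 24 mod 31 = 1^2 * 24 = 1*24 = 24
  bit 1 = 0: r = r^2 mod 31 = 24^2 = 18
  bit 2 = 1: r = r^2 * 24 mod 31 = 18^2 * 24 = 14*24 = 26
  -> s = B^a = 26

Answer: 26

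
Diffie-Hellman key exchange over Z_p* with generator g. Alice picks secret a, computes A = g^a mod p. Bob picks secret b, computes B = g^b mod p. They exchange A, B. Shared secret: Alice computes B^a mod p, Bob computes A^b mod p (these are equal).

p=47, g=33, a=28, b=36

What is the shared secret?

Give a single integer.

Answer: 36

Derivation:
A = 33^28 mod 47  (bits of 28 = 11100)
  bit 0 = 1: r = r^2 * 33 mod 47 = 1^2 * 33 = 1*33 = 33
  bit 1 = 1: r = r^2 * 33 mod 47 = 33^2 * 33 = 8*33 = 29
  bit 2 = 1: r = r^2 * 33 mod 47 = 29^2 * 33 = 42*33 = 23
  bit 3 = 0: r = r^2 mod 47 = 23^2 = 12
  bit 4 = 0: r = r^2 mod 47 = 12^2 = 3
  -> A = 3
B = 33^36 mod 47  (bits of 36 = 100100)
  bit 0 = 1: r = r^2 * 33 mod 47 = 1^2 * 33 = 1*33 = 33
  bit 1 = 0: r = r^2 mod 47 = 33^2 = 8
  bit 2 = 0: r = r^2 mod 47 = 8^2 = 17
  bit 3 = 1: r = r^2 * 33 mod 47 = 17^2 * 33 = 7*33 = 43
  bit 4 = 0: r = r^2 mod 47 = 43^2 = 16
  bit 5 = 0: r = r^2 mod 47 = 16^2 = 21
  -> B = 21
s = B^a = 21^28 mod 47  (bits of 28 = 11100)
  bit 0 = 1: r = r^2 * 21 mod 47 = 1^2 * 21 = 1*21 = 21
  bit 1 = 1: r = r^2 * 21 mod 47 = 21^2 * 21 = 18*21 = 2
  bit 2 = 1: r = r^2 * 21 mod 47 = 2^2 * 21 = 4*21 = 37
  bit 3 = 0: r = r^2 mod 47 = 37^2 = 6
  bit 4 = 0: r = r^2 mod 47 = 6^2 = 36
  -> s = B^a = 36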